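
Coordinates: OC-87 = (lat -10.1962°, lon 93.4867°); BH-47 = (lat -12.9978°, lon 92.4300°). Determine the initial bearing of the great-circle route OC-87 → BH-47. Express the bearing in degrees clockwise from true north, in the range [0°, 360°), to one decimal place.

200.2°

Δλ = -1.0567°
y = sin Δλ · cos φ₂ = -0.017969
x = cos φ₁ sin φ₂ − sin φ₁ cos φ₂ cos Δλ = -0.048907
θ = atan2(y, x) = -159.8257° → 200.1743° (mod 360°)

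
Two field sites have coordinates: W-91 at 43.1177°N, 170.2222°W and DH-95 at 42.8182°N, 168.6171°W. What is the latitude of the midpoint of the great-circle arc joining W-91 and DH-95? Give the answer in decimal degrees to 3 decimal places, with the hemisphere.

42.971°N

Bx = cos φ₂ cos Δλ = 0.733226,  By = cos φ₂ sin Δλ = 0.020546
φₘ = atan2(sin φ₁ + sin φ₂, √((cos φ₁ + Bx)² + By²)) = 42.97075°
λₘ = λ₁ + atan2(By, cos φ₁ + Bx) = -169.41770°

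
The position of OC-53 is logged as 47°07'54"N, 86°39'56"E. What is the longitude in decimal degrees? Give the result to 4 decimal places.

86° + 39′/60 + 56″/3600 = 86 + 0.65000 + 0.01556 = 86.6656°

86.6656°E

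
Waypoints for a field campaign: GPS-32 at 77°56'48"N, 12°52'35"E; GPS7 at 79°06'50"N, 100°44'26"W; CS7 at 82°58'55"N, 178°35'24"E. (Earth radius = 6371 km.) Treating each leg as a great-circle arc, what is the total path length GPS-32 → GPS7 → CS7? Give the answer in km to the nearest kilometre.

GPS-32: φ = +77.94667°, λ = +12.87639°
GPS7: φ = +79.11389°, λ = -100.74056°
CS7: φ = +82.98194°, λ = +178.59000°
GPS-32→GPS7: c = 0.334558 rad, d = 2131.47 km
GPS7→CS7: c = 0.208279 rad, d = 1326.95 km
Total = 2131.47 + 1326.95 = 3458.42 km

3458 km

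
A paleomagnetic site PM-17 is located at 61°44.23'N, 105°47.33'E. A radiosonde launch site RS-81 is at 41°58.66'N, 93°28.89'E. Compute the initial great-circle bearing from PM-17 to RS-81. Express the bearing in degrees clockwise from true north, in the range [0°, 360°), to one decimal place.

206.1°

PM-17: φ = +61.73717°, λ = +105.78883°
RS-81: φ = +41.97767°, λ = +93.48150°
Δλ = -12.3073°
y = sin Δλ · cos φ₂ = -0.158461
x = cos φ₁ sin φ₂ − sin φ₁ cos φ₂ cos Δλ = -0.323025
θ = atan2(y, x) = -153.8696° → 206.1304° (mod 360°)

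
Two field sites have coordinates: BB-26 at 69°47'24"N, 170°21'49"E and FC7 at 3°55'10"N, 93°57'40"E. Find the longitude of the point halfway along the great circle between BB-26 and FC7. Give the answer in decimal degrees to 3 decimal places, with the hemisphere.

111.249°E

BB-26: φ = +69.79000°, λ = +170.36361°
FC7: φ = +3.91944°, λ = +93.96111°
Bx = cos φ₂ cos Δλ = 0.234550,  By = cos φ₂ sin Δλ = -0.969698
φₘ = atan2(sin φ₁ + sin φ₂, √((cos φ₁ + Bx)² + By²)) = 41.70173°
λₘ = λ₁ + atan2(By, cos φ₁ + Bx) = 111.24880°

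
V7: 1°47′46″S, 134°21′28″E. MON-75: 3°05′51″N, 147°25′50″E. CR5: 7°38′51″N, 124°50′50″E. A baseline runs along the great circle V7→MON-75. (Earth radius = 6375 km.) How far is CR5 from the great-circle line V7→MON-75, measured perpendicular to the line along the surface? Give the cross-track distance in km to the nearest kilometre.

1353 km

V7: φ = -1.79611°, λ = +134.35778°
MON-75: φ = +3.09750°, λ = +147.43056°
CR5: φ = +7.64750°, λ = +124.84722°
δ₁₃ = central angle V7→CR5 = 0.233633 rad  (haversine)
θ₁₃ = bearing V7→CR5 = 314.981°,  θ₁₂ = bearing V7→MON-75 = 69.489°
dₓₜ = R·arcsin(sin δ₁₃ · sin(θ₁₃ − θ₁₂)) = 6375·arcsin(0.23151·sin(245.492°)) = -1353.060 km
|dₓₜ| = 1353.060 km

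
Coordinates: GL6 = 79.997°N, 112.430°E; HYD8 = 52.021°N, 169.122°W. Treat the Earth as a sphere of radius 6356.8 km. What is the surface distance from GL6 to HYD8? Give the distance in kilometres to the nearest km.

Δφ = -27.9760°,  Δλ = 78.4480°
a = sin²(Δφ/2) + cos φ₁ cos φ₂ sin²(Δλ/2) = 0.101170
c = 2·arcsin(√a) = 0.647392 rad = 37.0928°
d = R·c = 6356.8 × 0.647392 = 4115.3 km

4115 km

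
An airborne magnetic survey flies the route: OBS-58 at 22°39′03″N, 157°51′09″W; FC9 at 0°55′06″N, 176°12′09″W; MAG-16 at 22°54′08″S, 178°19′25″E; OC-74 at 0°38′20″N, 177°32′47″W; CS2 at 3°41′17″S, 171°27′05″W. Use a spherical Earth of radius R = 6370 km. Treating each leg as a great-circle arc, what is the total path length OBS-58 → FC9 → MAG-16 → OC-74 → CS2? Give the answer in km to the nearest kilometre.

9325 km

OBS-58: φ = +22.65083°, λ = -157.85250°
FC9: φ = +0.91833°, λ = -176.20250°
MAG-16: φ = -22.90222°, λ = +178.32361°
OC-74: φ = +0.63889°, λ = -177.54639°
CS2: φ = -3.68806°, λ = -171.45139°
OBS-58→FC9: c = 0.490703 rad, d = 3125.78 km
FC9→MAG-16: c = 0.426027 rad, d = 2713.79 km
MAG-16→OC-74: c = 0.416818 rad, d = 2655.13 km
OC-74→CS2: c = 0.130407 rad, d = 830.69 km
Total = 3125.78 + 2713.79 + 2655.13 + 830.69 = 9325.40 km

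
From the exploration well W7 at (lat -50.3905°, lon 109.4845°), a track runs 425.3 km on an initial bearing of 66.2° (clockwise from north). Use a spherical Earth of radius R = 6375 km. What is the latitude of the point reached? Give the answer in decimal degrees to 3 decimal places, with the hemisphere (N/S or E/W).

δ = d/R = 425.3/6375 = 0.066714 rad
φ₂ = arcsin(sin φ₁ cos δ + cos φ₁ sin δ cos θ)
   = arcsin(-0.77041·0.99778 + 0.63755·0.06666·0.40355) = -48.72415°
λ₂ = λ₁ + atan2(sin θ sin δ cos φ₁, cos δ − sin φ₁ sin φ₂) = 114.78970°

48.724°S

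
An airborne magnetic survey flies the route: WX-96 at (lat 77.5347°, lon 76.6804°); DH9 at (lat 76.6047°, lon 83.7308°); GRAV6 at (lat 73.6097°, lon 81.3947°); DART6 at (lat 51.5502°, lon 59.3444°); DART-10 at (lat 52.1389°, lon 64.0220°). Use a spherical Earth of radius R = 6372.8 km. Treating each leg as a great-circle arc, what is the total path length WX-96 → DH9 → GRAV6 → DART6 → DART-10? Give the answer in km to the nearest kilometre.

3534 km

WX-96→DH9: c = 0.031934 rad, d = 203.51 km
DH9→GRAV6: c = 0.053302 rad, d = 339.68 km
GRAV6→DART6: c = 0.417859 rad, d = 2662.93 km
DART6→DART-10: c = 0.051463 rad, d = 327.96 km
Total = 203.51 + 339.68 + 2662.93 + 327.96 = 3534.09 km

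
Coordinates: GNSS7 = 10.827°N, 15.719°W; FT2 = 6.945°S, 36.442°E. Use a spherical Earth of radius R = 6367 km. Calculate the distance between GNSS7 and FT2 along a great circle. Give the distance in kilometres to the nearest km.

Δφ = -17.7720°,  Δλ = 52.1610°
a = sin²(Δφ/2) + cos φ₁ cos φ₂ sin²(Δλ/2) = 0.212305
c = 2·arcsin(√a) = 0.957715 rad = 54.8730°
d = R·c = 6367 × 0.957715 = 6097.8 km

6098 km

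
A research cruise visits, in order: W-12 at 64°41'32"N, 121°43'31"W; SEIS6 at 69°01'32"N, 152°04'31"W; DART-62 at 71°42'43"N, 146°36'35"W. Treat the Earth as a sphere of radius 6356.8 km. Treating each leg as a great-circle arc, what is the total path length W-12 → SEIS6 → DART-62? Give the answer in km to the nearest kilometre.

W-12: φ = +64.69222°, λ = -121.72528°
SEIS6: φ = +69.02556°, λ = -152.07528°
DART-62: φ = +71.71194°, λ = -146.60972°
W-12→SEIS6: c = 0.218743 rad, d = 1390.50 km
SEIS6→DART-62: c = 0.056746 rad, d = 360.72 km
Total = 1390.50 + 360.72 = 1751.23 km

1751 km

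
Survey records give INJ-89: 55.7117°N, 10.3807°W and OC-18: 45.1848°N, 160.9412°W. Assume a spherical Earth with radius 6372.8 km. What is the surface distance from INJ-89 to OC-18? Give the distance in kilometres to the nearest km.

Δφ = -10.5269°,  Δλ = -150.5605°
a = sin²(Δφ/2) + cos φ₁ cos φ₂ sin²(Δλ/2) = 0.379847
c = 2·arcsin(√a) = 1.328115 rad = 76.0954°
d = R·c = 6372.8 × 1.328115 = 8463.8 km

8464 km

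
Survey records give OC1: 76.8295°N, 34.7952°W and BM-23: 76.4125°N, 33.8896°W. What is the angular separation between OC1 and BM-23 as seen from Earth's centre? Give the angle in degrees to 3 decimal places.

0.467°

Δφ = -0.4170°,  Δλ = 0.9056°
a = sin²(Δφ/2) + cos φ₁ cos φ₂ sin²(Δλ/2) = 0.000017
c = 2·arcsin(√a) = 0.008145 rad = 0.4667°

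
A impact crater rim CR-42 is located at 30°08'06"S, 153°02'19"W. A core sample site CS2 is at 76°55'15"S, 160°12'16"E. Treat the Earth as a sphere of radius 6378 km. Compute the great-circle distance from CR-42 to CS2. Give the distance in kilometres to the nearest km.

CR-42: φ = -30.13500°, λ = -153.03861°
CS2: φ = -76.92083°, λ = +160.20444°
Δφ = -46.7858°,  Δλ = -46.7569°
a = sin²(Δφ/2) + cos φ₁ cos φ₂ sin²(Δλ/2) = 0.188452
c = 2·arcsin(√a) = 0.898101 rad = 51.4574°
d = R·c = 6378 × 0.898101 = 5728.1 km

5728 km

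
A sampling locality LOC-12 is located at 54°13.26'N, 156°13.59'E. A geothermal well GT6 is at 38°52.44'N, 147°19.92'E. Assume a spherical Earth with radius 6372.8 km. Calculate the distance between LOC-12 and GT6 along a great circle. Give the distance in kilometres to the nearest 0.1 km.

1834.2 km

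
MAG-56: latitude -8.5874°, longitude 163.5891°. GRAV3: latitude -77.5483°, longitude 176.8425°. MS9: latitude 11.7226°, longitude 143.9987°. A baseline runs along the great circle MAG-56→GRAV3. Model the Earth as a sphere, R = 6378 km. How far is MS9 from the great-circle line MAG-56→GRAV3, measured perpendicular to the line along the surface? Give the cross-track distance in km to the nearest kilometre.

2010 km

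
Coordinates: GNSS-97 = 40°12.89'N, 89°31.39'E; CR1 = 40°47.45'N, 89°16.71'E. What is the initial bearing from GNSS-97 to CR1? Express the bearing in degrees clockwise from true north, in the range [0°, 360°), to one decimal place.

GNSS-97: φ = +40.21483°, λ = +89.52317°
CR1: φ = +40.79083°, λ = +89.27850°
Δλ = -0.2447°
y = sin Δλ · cos φ₂ = -0.003233
x = cos φ₁ sin φ₂ − sin φ₁ cos φ₂ cos Δλ = 0.010057
θ = atan2(y, x) = -17.8202° → 342.1798° (mod 360°)

342.2°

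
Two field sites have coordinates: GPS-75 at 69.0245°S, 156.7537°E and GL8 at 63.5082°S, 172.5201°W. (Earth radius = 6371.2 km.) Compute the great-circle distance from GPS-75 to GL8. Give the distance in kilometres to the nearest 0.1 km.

Δφ = 5.5163°,  Δλ = 30.7262°
a = sin²(Δφ/2) + cos φ₁ cos φ₂ sin²(Δλ/2) = 0.013524
c = 2·arcsin(√a) = 0.233109 rad = 13.3562°
d = R·c = 6371.2 × 0.233109 = 1485.2 km

1485.2 km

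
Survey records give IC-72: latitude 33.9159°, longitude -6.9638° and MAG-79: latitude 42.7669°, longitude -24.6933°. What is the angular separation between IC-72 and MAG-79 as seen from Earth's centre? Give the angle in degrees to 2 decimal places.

Δφ = 8.8510°,  Δλ = -17.7295°
a = sin²(Δφ/2) + cos φ₁ cos φ₂ sin²(Δλ/2) = 0.020422
c = 2·arcsin(√a) = 0.286790 rad = 16.4318°

16.43°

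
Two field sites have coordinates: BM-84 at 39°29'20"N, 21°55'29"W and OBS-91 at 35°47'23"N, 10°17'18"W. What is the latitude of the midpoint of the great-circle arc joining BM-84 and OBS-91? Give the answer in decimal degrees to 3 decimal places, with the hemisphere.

37.782°N

BM-84: φ = +39.48889°, λ = -21.92472°
OBS-91: φ = +35.78972°, λ = -10.28833°
Bx = cos φ₂ cos Δλ = 0.794497,  By = cos φ₂ sin Δλ = 0.163613
φₘ = atan2(sin φ₁ + sin φ₂, √((cos φ₁ + Bx)² + By²)) = 37.78241°
λₘ = λ₁ + atan2(By, cos φ₁ + Bx) = -15.96113°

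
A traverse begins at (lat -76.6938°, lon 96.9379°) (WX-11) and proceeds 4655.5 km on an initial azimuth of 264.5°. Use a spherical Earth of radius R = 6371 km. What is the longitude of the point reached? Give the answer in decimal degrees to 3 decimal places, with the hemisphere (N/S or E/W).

16.267°E

δ = d/R = 4655.5/6371 = 0.730733 rad
φ₂ = arcsin(sin φ₁ cos δ + cos φ₁ sin δ cos θ)
   = arcsin(-0.97315·0.74469 + 0.23016·0.66742·-0.09585) = -47.68172°
λ₂ = λ₁ + atan2(sin θ sin δ cos φ₁, cos δ − sin φ₁ sin φ₂) = 16.26739°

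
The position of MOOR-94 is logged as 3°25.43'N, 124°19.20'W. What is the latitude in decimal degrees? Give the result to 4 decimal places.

3.4238°N

3° + 25.43′/60 = 3 + 0.42383 = 3.4238°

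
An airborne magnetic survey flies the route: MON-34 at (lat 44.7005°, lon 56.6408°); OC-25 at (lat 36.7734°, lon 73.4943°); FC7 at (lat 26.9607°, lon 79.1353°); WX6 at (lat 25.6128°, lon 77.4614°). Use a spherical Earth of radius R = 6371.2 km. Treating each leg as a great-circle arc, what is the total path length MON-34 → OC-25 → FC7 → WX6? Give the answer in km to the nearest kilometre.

3104 km

MON-34→OC-25: c = 0.261551 rad, d = 1666.39 km
OC-25→FC7: c = 0.190484 rad, d = 1213.61 km
FC7→WX6: c = 0.035206 rad, d = 224.31 km
Total = 1666.39 + 1213.61 + 224.31 = 3104.31 km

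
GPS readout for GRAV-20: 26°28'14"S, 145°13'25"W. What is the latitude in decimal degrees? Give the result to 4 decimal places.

26.4706°S

26° + 28′/60 + 14″/3600 = 26 + 0.46667 + 0.00389 = 26.4706°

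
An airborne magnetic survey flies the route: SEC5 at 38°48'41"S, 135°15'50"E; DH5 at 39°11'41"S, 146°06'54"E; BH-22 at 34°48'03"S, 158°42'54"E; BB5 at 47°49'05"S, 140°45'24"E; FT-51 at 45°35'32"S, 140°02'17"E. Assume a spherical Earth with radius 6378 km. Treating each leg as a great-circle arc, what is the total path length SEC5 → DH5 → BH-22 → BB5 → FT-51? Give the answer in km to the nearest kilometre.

4491 km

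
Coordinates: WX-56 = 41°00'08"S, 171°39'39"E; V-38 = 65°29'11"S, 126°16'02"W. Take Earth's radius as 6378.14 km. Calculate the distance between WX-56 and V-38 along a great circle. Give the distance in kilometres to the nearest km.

4671 km

WX-56: φ = -41.00222°, λ = +171.66083°
V-38: φ = -65.48639°, λ = -126.26722°
Δφ = -24.4842°,  Δλ = 62.0719°
a = sin²(Δφ/2) + cos φ₁ cos φ₂ sin²(Δλ/2) = 0.128197
c = 2·arcsin(√a) = 0.732348 rad = 41.9604°
d = R·c = 6378.14 × 0.732348 = 4671.0 km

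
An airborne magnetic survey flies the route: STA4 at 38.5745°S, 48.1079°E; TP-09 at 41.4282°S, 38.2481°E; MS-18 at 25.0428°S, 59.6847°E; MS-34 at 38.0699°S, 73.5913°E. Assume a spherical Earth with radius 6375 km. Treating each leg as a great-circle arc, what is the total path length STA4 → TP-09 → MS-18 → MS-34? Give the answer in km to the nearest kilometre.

5541 km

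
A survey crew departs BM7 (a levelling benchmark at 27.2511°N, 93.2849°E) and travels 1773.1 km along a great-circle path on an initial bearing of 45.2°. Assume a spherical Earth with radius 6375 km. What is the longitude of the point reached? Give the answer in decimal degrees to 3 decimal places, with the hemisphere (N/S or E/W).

107.550°E

δ = d/R = 1773.1/6375 = 0.278133 rad
φ₂ = arcsin(sin φ₁ cos δ + cos φ₁ sin δ cos θ)
   = arcsin(0.45789·0.96157 + 0.88901·0.27456·0.70463) = 37.75500°
λ₂ = λ₁ + atan2(sin θ sin δ cos φ₁, cos δ − sin φ₁ sin φ₂) = 107.55007°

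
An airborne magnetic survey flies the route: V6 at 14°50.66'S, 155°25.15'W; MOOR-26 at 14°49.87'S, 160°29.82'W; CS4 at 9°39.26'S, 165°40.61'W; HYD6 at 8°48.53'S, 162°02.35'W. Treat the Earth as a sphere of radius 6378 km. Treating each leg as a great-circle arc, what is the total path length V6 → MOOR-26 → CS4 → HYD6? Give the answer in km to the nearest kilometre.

V6: φ = -14.84433°, λ = -155.41917°
MOOR-26: φ = -14.83117°, λ = -160.49700°
CS4: φ = -9.65433°, λ = -165.67683°
HYD6: φ = -8.80883°, λ = -162.03917°
V6→MOOR-26: c = 0.085668 rad, d = 546.39 km
MOOR-26→CS4: c = 0.126344 rad, d = 805.82 km
CS4→HYD6: c = 0.064380 rad, d = 410.62 km
Total = 546.39 + 805.82 + 410.62 = 1762.83 km

1763 km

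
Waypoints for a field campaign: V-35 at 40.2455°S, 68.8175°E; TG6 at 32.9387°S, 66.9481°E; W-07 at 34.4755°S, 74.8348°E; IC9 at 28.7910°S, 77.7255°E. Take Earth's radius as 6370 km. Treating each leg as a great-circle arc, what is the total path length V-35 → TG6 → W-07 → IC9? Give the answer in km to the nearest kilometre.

V-35→TG6: c = 0.130181 rad, d = 829.25 km
TG6→W-07: c = 0.117573 rad, d = 748.94 km
W-07→IC9: c = 0.108098 rad, d = 688.58 km
Total = 829.25 + 748.94 + 688.58 = 2266.77 km

2267 km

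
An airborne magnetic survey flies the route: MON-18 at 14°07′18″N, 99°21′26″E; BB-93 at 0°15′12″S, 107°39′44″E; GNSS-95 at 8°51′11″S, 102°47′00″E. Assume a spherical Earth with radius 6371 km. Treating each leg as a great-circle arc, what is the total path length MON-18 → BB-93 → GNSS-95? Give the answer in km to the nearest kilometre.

MON-18: φ = +14.12167°, λ = +99.35722°
BB-93: φ = -0.25333°, λ = +107.66222°
GNSS-95: φ = -8.85306°, λ = +102.78333°
MON-18→BB-93: c = 0.289027 rad, d = 1841.39 km
BB-93→GNSS-95: c = 0.172393 rad, d = 1098.32 km
Total = 1841.39 + 1098.32 = 2939.71 km

2940 km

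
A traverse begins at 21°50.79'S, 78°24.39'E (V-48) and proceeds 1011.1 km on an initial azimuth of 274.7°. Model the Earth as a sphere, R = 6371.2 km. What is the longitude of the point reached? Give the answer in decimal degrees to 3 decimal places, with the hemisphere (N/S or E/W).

V-48: φ = -21.84650°, λ = +78.40650°
δ = d/R = 1011.1/6371.2 = 0.158699 rad
φ₂ = arcsin(sin φ₁ cos δ + cos φ₁ sin δ cos θ)
   = arcsin(-0.37212·0.98743 + 0.92818·0.15803·0.08194) = -20.81956°
λ₂ = λ₁ + atan2(sin θ sin δ cos φ₁, cos δ − sin φ₁ sin φ₂) = 68.70563°

68.706°E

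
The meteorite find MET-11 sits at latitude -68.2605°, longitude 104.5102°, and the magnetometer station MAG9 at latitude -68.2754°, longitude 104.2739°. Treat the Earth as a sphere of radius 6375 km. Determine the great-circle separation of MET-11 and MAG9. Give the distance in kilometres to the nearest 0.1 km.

9.9 km

Δφ = -0.0149°,  Δλ = -0.2363°
a = sin²(Δφ/2) + cos φ₁ cos φ₂ sin²(Δλ/2) = 0.000001
c = 2·arcsin(√a) = 0.001549 rad = 0.0888°
d = R·c = 6375 × 0.001549 = 9.9 km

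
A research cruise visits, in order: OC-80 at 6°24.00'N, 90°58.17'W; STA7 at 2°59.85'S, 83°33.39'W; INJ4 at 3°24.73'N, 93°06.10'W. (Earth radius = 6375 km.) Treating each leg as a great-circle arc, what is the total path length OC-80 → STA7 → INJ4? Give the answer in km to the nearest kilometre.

OC-80: φ = +6.40000°, λ = -90.96950°
STA7: φ = -2.99750°, λ = -83.55650°
INJ4: φ = +3.41217°, λ = -93.10167°
OC-80→STA7: c = 0.208779 rad, d = 1330.97 km
STA7→INJ4: c = 0.200597 rad, d = 1278.81 km
Total = 1330.97 + 1278.81 = 2609.78 km

2610 km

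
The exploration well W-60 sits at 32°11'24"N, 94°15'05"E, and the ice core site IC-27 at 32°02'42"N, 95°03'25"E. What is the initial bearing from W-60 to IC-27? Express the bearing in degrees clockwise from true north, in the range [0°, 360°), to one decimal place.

101.8°

W-60: φ = +32.19000°, λ = +94.25139°
IC-27: φ = +32.04500°, λ = +95.05694°
Δλ = 0.8056°
y = sin Δλ · cos φ₂ = 0.011917
x = cos φ₁ sin φ₂ − sin φ₁ cos φ₂ cos Δλ = -0.002486
θ = atan2(y, x) = 101.7839° → 101.7839° (mod 360°)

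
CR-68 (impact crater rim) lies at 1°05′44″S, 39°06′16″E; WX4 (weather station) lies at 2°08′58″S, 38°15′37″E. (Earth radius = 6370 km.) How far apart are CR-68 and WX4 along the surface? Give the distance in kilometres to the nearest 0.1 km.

150.1 km

CR-68: φ = -1.09556°, λ = +39.10444°
WX4: φ = -2.14944°, λ = +38.26028°
Δφ = -1.0539°,  Δλ = -0.8442°
a = sin²(Δφ/2) + cos φ₁ cos φ₂ sin²(Δλ/2) = 0.000139
c = 2·arcsin(√a) = 0.023563 rad = 1.3501°
d = R·c = 6370 × 0.023563 = 150.1 km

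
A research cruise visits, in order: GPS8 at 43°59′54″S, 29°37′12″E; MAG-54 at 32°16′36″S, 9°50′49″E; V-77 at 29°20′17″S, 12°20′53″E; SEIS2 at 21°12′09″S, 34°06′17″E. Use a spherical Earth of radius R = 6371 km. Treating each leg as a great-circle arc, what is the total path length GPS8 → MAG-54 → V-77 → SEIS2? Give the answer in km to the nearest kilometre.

4923 km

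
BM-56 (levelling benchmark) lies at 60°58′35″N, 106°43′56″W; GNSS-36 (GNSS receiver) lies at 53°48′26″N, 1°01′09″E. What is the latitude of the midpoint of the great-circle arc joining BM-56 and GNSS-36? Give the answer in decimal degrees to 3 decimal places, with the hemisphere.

69.167°N

BM-56: φ = +60.97639°, λ = -106.73222°
GNSS-36: φ = +53.80722°, λ = +1.01917°
Bx = cos φ₂ cos Δλ = -0.180037,  By = cos φ₂ sin Δλ = 0.562389
φₘ = atan2(sin φ₁ + sin φ₂, √((cos φ₁ + Bx)² + By²)) = 69.16697°
λₘ = λ₁ + atan2(By, cos φ₁ + Bx) = -45.21494°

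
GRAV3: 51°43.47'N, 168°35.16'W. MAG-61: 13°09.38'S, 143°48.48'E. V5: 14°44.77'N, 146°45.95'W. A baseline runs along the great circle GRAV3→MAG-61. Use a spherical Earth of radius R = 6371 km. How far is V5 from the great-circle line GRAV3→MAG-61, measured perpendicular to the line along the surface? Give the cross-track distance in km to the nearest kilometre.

GRAV3: φ = +51.72450°, λ = -168.58600°
MAG-61: φ = -13.15633°, λ = +143.80800°
V5: φ = +14.74617°, λ = -146.76583°
δ₁₃ = central angle GRAV3→V5 = 0.713700 rad  (haversine)
θ₁₃ = bearing GRAV3→V5 = 146.696°,  θ₁₂ = bearing GRAV3→MAG-61 = 227.612°
dₓₜ = R·arcsin(sin δ₁₃ · sin(θ₁₃ − θ₁₂)) = 6371·arcsin(0.65464·sin(-80.916°)) = -4478.113 km
|dₓₜ| = 4478.113 km

4478 km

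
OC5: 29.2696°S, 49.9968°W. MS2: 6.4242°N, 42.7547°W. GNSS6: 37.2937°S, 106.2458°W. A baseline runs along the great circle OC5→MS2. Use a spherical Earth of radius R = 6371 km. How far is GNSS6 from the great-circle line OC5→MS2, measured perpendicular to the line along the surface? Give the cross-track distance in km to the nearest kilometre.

δ₁₃ = central angle OC5→GNSS6 = 0.820579 rad  (haversine)
θ₁₃ = bearing OC5→GNSS6 = 244.716°,  θ₁₂ = bearing OC5→MS2 = 12.196°
dₓₜ = R·arcsin(sin δ₁₃ · sin(θ₁₃ − θ₁₂)) = 6371·arcsin(0.73154·sin(232.519°)) = -3946.001 km
|dₓₜ| = 3946.001 km

3946 km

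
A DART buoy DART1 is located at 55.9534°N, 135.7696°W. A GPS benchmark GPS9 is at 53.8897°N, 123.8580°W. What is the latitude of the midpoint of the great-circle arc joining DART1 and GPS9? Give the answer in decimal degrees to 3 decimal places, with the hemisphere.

Bx = cos φ₂ cos Δλ = 0.576651,  By = cos φ₂ sin Δλ = 0.121641
φₘ = atan2(sin φ₁ + sin φ₂, √((cos φ₁ + Bx)² + By²)) = 55.06717°
λₘ = λ₁ + atan2(By, cos φ₁ + Bx) = -129.66049°

55.067°N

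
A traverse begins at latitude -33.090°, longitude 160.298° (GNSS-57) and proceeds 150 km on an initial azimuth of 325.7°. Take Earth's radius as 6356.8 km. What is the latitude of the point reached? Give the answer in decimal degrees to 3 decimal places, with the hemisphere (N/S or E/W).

δ = d/R = 150/6356.8 = 0.023597 rad
φ₂ = arcsin(sin φ₁ cos δ + cos φ₁ sin δ cos θ)
   = arcsin(-0.54596·0.99972 + 0.83781·0.02359·0.82610) = -31.96989°
λ₂ = λ₁ + atan2(sin θ sin δ cos φ₁, cos δ − sin φ₁ sin φ₂) = 159.39994°

31.970°S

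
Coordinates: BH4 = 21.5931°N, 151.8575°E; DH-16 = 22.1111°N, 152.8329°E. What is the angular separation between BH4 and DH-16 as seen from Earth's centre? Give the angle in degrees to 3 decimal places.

1.043°

Δφ = 0.5180°,  Δλ = 0.9754°
a = sin²(Δφ/2) + cos φ₁ cos φ₂ sin²(Δλ/2) = 0.000083
c = 2·arcsin(√a) = 0.018204 rad = 1.0430°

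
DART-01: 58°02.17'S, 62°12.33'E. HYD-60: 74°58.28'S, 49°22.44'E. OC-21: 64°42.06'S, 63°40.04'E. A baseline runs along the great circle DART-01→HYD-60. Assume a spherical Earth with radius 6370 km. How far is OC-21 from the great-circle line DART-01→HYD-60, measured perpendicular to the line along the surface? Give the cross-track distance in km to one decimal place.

209.2 km

DART-01: φ = -58.03617°, λ = +62.20550°
HYD-60: φ = -74.97133°, λ = +49.37400°
OC-21: φ = -64.70100°, λ = +63.66733°
δ₁₃ = central angle DART-01→OC-21 = 0.116956 rad  (haversine)
θ₁₃ = bearing DART-01→OC-21 = 174.639°,  θ₁₂ = bearing DART-01→HYD-60 = 190.981°
dₓₜ = R·arcsin(sin δ₁₃ · sin(θ₁₃ − θ₁₂)) = 6370·arcsin(0.11669·sin(-16.342°)) = -209.182 km
|dₓₜ| = 209.182 km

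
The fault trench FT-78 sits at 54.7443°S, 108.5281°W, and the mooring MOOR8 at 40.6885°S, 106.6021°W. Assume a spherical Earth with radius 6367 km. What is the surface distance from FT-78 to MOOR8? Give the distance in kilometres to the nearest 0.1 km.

Δφ = 14.0558°,  Δλ = 1.9260°
a = sin²(Δφ/2) + cos φ₁ cos φ₂ sin²(Δλ/2) = 0.015094
c = 2·arcsin(√a) = 0.246336 rad = 14.1140°
d = R·c = 6367 × 0.246336 = 1568.4 km

1568.4 km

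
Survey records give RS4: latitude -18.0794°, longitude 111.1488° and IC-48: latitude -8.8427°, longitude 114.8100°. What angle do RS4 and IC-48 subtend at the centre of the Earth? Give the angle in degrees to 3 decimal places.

9.898°

Δφ = 9.2367°,  Δλ = 3.6612°
a = sin²(Δφ/2) + cos φ₁ cos φ₂ sin²(Δλ/2) = 0.007442
c = 2·arcsin(√a) = 0.172745 rad = 9.8976°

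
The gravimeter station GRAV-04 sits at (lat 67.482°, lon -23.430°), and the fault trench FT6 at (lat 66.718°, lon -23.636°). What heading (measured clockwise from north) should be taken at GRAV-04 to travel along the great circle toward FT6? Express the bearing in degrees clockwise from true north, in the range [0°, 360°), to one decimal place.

Δλ = -0.2060°
y = sin Δλ · cos φ₂ = -0.001421
x = cos φ₁ sin φ₂ − sin φ₁ cos φ₂ cos Δλ = -0.013332
θ = atan2(y, x) = -173.9155° → 186.0845° (mod 360°)

186.1°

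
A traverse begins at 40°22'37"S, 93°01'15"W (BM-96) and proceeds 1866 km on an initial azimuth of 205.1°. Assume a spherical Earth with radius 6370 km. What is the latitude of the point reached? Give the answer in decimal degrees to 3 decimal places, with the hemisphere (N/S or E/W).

55.027°S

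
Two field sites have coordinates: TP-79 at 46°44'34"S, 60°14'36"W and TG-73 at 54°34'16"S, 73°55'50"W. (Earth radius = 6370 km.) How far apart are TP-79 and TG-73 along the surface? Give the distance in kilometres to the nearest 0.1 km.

1295.2 km

TP-79: φ = -46.74278°, λ = -60.24333°
TG-73: φ = -54.57111°, λ = -73.93056°
Δφ = -7.8283°,  Δλ = -13.6872°
a = sin²(Δφ/2) + cos φ₁ cos φ₂ sin²(Δλ/2) = 0.010300
c = 2·arcsin(√a) = 0.203330 rad = 11.6500°
d = R·c = 6370 × 0.203330 = 1295.2 km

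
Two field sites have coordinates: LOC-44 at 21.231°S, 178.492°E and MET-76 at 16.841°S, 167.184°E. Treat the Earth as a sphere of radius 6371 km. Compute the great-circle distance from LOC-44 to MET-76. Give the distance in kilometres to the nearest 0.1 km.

Δφ = 4.3900°,  Δλ = -11.3080°
a = sin²(Δφ/2) + cos φ₁ cos φ₂ sin²(Δλ/2) = 0.010126
c = 2·arcsin(√a) = 0.201602 rad = 11.5509°
d = R·c = 6371 × 0.201602 = 1284.4 km

1284.4 km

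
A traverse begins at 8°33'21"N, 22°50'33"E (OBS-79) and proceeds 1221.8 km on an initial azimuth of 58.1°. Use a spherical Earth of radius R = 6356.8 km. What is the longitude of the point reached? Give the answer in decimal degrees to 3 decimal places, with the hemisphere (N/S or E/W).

OBS-79: φ = +8.55583°, λ = +22.84250°
δ = d/R = 1221.8/6356.8 = 0.192204 rad
φ₂ = arcsin(sin φ₁ cos δ + cos φ₁ sin δ cos θ)
   = arcsin(0.14877·0.98159 + 0.98887·0.19102·0.52844) = 14.23229°
λ₂ = λ₁ + atan2(sin θ sin δ cos φ₁, cos δ − sin φ₁ sin φ₂) = 32.47383°

32.474°E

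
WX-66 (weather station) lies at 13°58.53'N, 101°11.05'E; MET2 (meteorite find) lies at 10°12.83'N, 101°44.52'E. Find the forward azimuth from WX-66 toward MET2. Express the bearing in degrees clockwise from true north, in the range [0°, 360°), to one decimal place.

WX-66: φ = +13.97550°, λ = +101.18417°
MET2: φ = +10.21383°, λ = +101.74200°
Δλ = 0.5578°
y = sin Δλ · cos φ₂ = 0.009582
x = cos φ₁ sin φ₂ − sin φ₁ cos φ₂ cos Δλ = -0.065595
θ = atan2(y, x) = 171.6895° → 171.6895° (mod 360°)

171.7°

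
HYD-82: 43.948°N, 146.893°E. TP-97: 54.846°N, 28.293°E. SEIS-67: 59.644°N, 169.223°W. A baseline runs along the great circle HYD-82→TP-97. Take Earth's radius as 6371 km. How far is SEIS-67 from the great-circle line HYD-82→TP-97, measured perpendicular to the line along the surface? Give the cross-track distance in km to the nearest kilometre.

3295 km

δ₁₃ = central angle HYD-82→SEIS-67 = 0.533361 rad  (haversine)
θ₁₃ = bearing HYD-82→SEIS-67 = 43.553°,  θ₁₂ = bearing HYD-82→TP-97 = 327.050°
dₓₜ = R·arcsin(sin δ₁₃ · sin(θ₁₃ − θ₁₂)) = 6371·arcsin(0.50843·sin(-283.497°)) = 3294.645 km
|dₓₜ| = 3294.645 km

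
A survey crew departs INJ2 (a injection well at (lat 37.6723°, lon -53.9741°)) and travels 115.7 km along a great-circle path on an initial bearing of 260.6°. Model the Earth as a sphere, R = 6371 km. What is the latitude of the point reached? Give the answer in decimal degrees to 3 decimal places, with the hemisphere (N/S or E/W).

δ = d/R = 115.7/6371 = 0.018160 rad
φ₂ = arcsin(sin φ₁ cos δ + cos φ₁ sin δ cos θ)
   = arcsin(0.61114·0.99984 + 0.79152·0.01816·-0.16333) = 37.49528°
λ₂ = λ₁ + atan2(sin θ sin δ cos φ₁, cos δ − sin φ₁ sin φ₂) = -55.26799°

37.495°N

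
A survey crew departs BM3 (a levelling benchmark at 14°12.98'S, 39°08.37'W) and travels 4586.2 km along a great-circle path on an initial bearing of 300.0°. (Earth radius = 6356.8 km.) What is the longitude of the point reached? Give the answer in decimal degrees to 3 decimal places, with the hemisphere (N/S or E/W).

BM3: φ = -14.21633°, λ = -39.13950°
δ = d/R = 4586.2/6356.8 = 0.721464 rad
φ₂ = arcsin(sin φ₁ cos δ + cos φ₁ sin δ cos θ)
   = arcsin(-0.24558·0.75084 + 0.96938·0.66048·0.50000) = 7.80110°
λ₂ = λ₁ + atan2(sin θ sin δ cos φ₁, cos δ − sin φ₁ sin φ₂) = -74.40312°

74.403°W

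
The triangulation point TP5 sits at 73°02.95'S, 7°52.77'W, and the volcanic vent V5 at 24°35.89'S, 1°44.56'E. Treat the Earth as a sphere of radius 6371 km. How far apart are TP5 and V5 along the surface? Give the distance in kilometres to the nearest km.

TP5: φ = -73.04917°, λ = -7.87950°
V5: φ = -24.59817°, λ = +1.74267°
Δφ = 48.4510°,  Δλ = 9.6222°
a = sin²(Δφ/2) + cos φ₁ cos φ₂ sin²(Δλ/2) = 0.170235
c = 2·arcsin(√a) = 0.850602 rad = 48.7359°
d = R·c = 6371 × 0.850602 = 5419.2 km

5419 km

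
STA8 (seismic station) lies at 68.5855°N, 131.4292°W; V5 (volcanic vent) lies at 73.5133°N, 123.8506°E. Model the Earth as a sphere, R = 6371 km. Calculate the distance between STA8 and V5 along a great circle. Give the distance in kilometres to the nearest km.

Δφ = 4.9278°,  Δλ = -104.7202°
a = sin²(Δφ/2) + cos φ₁ cos φ₂ sin²(Δλ/2) = 0.066821
c = 2·arcsin(√a) = 0.522932 rad = 29.9618°
d = R·c = 6371 × 0.522932 = 3331.6 km

3332 km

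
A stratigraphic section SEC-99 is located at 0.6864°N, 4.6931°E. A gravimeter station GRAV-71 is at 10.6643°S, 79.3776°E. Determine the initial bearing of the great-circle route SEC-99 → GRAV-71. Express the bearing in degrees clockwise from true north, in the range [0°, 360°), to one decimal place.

101.2°

Δλ = 74.6845°
y = sin Δλ · cos φ₂ = 0.947828
x = cos φ₁ sin φ₂ − sin φ₁ cos φ₂ cos Δλ = -0.188151
θ = atan2(y, x) = 101.2277° → 101.2277° (mod 360°)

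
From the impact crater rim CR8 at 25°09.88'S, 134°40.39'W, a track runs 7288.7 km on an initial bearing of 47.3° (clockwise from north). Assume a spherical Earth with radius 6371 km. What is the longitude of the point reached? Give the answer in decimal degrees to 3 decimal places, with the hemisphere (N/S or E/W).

CR8: φ = -25.16467°, λ = -134.67317°
δ = d/R = 7288.7/6371 = 1.144043 rad
φ₂ = arcsin(sin φ₁ cos δ + cos φ₁ sin δ cos θ)
   = arcsin(-0.42522·0.41392 + 0.90509·0.91031·0.67816) = 22.50353°
λ₂ = λ₁ + atan2(sin θ sin δ cos φ₁, cos δ − sin φ₁ sin φ₂) = -88.27560°

88.276°W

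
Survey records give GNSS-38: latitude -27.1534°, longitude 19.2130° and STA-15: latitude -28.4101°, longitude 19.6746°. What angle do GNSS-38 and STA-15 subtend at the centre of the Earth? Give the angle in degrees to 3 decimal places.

Δφ = -1.2567°,  Δλ = 0.4616°
a = sin²(Δφ/2) + cos φ₁ cos φ₂ sin²(Δλ/2) = 0.000133
c = 2·arcsin(√a) = 0.023063 rad = 1.3214°

1.321°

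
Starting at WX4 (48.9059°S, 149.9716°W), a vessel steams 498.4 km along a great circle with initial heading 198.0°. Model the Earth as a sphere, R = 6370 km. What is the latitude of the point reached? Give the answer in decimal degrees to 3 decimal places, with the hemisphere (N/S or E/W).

δ = d/R = 498.4/6370 = 0.078242 rad
φ₂ = arcsin(sin φ₁ cos δ + cos φ₁ sin δ cos θ)
   = arcsin(-0.75363·0.99694 + 0.65730·0.07816·-0.95106) = -53.14793°
λ₂ = λ₁ + atan2(sin θ sin δ cos φ₁, cos δ − sin φ₁ sin φ₂) = -152.27966°

53.148°S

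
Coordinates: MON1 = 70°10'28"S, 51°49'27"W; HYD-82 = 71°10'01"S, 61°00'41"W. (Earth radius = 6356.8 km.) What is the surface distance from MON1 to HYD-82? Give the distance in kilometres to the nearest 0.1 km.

MON1: φ = -70.17444°, λ = -51.82417°
HYD-82: φ = -71.16694°, λ = -61.01139°
Δφ = -0.9925°,  Δλ = -9.1872°
a = sin²(Δφ/2) + cos φ₁ cos φ₂ sin²(Δλ/2) = 0.000777
c = 2·arcsin(√a) = 0.055766 rad = 3.1951°
d = R·c = 6356.8 × 0.055766 = 354.5 km

354.5 km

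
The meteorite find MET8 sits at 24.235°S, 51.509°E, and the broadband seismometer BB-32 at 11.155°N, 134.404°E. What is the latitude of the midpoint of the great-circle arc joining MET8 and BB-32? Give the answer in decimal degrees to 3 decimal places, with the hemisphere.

Bx = cos φ₂ cos Δλ = 0.121351,  By = cos φ₂ sin Δλ = 0.973574
φₘ = atan2(sin φ₁ + sin φ₂, √((cos φ₁ + Bx)² + By²)) = -8.69133°
λₘ = λ₁ + atan2(By, cos φ₁ + Bx) = 94.80652°

8.691°S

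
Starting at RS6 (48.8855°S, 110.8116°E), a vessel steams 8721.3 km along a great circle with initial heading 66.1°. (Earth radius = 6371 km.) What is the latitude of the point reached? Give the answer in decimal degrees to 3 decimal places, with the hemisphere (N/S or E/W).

δ = d/R = 8721.3/6371 = 1.368906 rad
φ₂ = arcsin(sin φ₁ cos δ + cos φ₁ sin δ cos θ)
   = arcsin(-0.75340·0.20052 + 0.65757·0.97969·0.40514) = 6.31093°
λ₂ = λ₁ + atan2(sin θ sin δ cos φ₁, cos δ − sin φ₁ sin φ₂) = 175.12068°

6.311°N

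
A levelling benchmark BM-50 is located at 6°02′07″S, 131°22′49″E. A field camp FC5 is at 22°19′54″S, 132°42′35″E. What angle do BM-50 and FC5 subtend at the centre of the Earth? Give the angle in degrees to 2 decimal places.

BM-50: φ = -6.03528°, λ = +131.38028°
FC5: φ = -22.33167°, λ = +132.70972°
Δφ = -16.2964°,  Δλ = 1.3294°
a = sin²(Δφ/2) + cos φ₁ cos φ₂ sin²(Δλ/2) = 0.020212
c = 2·arcsin(√a) = 0.285307 rad = 16.3469°

16.35°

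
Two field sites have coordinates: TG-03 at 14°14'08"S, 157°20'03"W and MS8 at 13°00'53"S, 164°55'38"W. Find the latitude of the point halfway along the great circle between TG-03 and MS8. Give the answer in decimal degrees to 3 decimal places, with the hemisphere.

13.654°S

TG-03: φ = -14.23556°, λ = -157.33417°
MS8: φ = -13.01472°, λ = -164.92722°
Bx = cos φ₂ cos Δλ = 0.965769,  By = cos φ₂ sin Δλ = -0.128742
φₘ = atan2(sin φ₁ + sin φ₂, √((cos φ₁ + Bx)² + By²)) = -13.65398°
λₘ = λ₁ + atan2(By, cos φ₁ + Bx) = -161.14051°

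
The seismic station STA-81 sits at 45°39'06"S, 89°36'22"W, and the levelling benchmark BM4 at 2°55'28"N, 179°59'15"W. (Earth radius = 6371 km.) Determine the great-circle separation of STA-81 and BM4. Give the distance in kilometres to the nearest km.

10270 km

STA-81: φ = -45.65167°, λ = -89.60611°
BM4: φ = +2.92444°, λ = -179.98750°
Δφ = 48.5761°,  Δλ = -90.3814°
a = sin²(Δφ/2) + cos φ₁ cos φ₂ sin²(Δλ/2) = 0.520565
c = 2·arcsin(√a) = 1.611939 rad = 92.3573°
d = R·c = 6371 × 1.611939 = 10269.7 km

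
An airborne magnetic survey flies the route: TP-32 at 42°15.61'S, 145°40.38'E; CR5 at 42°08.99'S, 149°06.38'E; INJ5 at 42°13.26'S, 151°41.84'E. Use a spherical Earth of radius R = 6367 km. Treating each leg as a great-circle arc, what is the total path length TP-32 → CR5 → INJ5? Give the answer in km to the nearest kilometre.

TP-32: φ = -42.26017°, λ = +145.67300°
CR5: φ = -42.14983°, λ = +149.10633°
INJ5: φ = -42.22100°, λ = +151.69733°
TP-32→CR5: c = 0.044426 rad, d = 282.86 km
CR5→INJ5: c = 0.033530 rad, d = 213.48 km
Total = 282.86 + 213.48 = 496.35 km

496 km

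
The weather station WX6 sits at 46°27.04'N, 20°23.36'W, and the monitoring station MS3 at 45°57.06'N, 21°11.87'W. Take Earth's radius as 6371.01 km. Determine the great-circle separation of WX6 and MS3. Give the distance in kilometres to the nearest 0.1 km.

83.4 km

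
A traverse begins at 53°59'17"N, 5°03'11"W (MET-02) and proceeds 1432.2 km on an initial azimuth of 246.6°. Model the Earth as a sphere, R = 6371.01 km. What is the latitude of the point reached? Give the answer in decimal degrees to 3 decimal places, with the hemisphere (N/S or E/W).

47.433°N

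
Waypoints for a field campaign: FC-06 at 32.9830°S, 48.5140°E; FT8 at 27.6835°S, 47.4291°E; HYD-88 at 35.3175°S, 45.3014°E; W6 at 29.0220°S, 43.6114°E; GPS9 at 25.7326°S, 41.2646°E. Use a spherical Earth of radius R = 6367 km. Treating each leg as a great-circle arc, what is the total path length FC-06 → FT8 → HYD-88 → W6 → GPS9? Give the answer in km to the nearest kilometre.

2620 km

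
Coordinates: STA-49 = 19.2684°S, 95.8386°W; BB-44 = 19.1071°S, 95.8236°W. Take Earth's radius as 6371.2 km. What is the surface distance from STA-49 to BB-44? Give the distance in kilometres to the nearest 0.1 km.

18.0 km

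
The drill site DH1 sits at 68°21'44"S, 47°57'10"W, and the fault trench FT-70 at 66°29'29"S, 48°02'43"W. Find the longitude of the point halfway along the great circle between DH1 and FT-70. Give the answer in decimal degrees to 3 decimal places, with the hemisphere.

DH1: φ = -68.36222°, λ = -47.95278°
FT-70: φ = -66.49139°, λ = -48.04528°
Bx = cos φ₂ cos Δλ = 0.398886,  By = cos φ₂ sin Δλ = -0.000644
φₘ = atan2(sin φ₁ + sin φ₂, √((cos φ₁ + Bx)² + By²)) = -67.42681°
λₘ = λ₁ + atan2(By, cos φ₁ + Bx) = -48.00084°

48.001°W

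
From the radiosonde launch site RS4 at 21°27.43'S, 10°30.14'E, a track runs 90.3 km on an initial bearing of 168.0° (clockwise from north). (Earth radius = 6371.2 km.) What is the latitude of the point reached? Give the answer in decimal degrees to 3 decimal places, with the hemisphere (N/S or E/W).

22.251°S

RS4: φ = -21.45717°, λ = +10.50233°
δ = d/R = 90.3/6371.2 = 0.014173 rad
φ₂ = arcsin(sin φ₁ cos δ + cos φ₁ sin δ cos θ)
   = arcsin(-0.36581·0.99990 + 0.93069·0.01417·-0.97815) = -22.25138°
λ₂ = λ₁ + atan2(sin θ sin δ cos φ₁, cos δ − sin φ₁ sin φ₂) = 10.68475°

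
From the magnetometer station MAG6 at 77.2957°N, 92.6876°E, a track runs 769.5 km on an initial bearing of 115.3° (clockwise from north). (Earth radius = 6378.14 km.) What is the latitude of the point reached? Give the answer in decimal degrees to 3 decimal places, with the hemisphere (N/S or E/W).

73.160°N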